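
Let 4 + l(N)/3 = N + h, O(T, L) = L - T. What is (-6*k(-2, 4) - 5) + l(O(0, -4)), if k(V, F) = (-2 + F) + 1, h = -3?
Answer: -56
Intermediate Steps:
k(V, F) = -1 + F
l(N) = -21 + 3*N (l(N) = -12 + 3*(N - 3) = -12 + 3*(-3 + N) = -12 + (-9 + 3*N) = -21 + 3*N)
(-6*k(-2, 4) - 5) + l(O(0, -4)) = (-6*(-1 + 4) - 5) + (-21 + 3*(-4 - 1*0)) = (-6*3 - 5) + (-21 + 3*(-4 + 0)) = (-18 - 5) + (-21 + 3*(-4)) = -23 + (-21 - 12) = -23 - 33 = -56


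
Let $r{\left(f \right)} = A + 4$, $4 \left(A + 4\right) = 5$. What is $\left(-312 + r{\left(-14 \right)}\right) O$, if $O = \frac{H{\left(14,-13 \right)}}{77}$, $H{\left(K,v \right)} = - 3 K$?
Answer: $\frac{339}{2} \approx 169.5$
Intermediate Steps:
$A = - \frac{11}{4}$ ($A = -4 + \frac{1}{4} \cdot 5 = -4 + \frac{5}{4} = - \frac{11}{4} \approx -2.75$)
$r{\left(f \right)} = \frac{5}{4}$ ($r{\left(f \right)} = - \frac{11}{4} + 4 = \frac{5}{4}$)
$O = - \frac{6}{11}$ ($O = \frac{\left(-3\right) 14}{77} = \left(-42\right) \frac{1}{77} = - \frac{6}{11} \approx -0.54545$)
$\left(-312 + r{\left(-14 \right)}\right) O = \left(-312 + \frac{5}{4}\right) \left(- \frac{6}{11}\right) = \left(- \frac{1243}{4}\right) \left(- \frac{6}{11}\right) = \frac{339}{2}$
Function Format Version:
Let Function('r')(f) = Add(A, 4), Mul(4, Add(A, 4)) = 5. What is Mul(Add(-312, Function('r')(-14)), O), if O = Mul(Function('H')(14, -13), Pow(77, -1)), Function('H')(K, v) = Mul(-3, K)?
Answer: Rational(339, 2) ≈ 169.50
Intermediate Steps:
A = Rational(-11, 4) (A = Add(-4, Mul(Rational(1, 4), 5)) = Add(-4, Rational(5, 4)) = Rational(-11, 4) ≈ -2.7500)
Function('r')(f) = Rational(5, 4) (Function('r')(f) = Add(Rational(-11, 4), 4) = Rational(5, 4))
O = Rational(-6, 11) (O = Mul(Mul(-3, 14), Pow(77, -1)) = Mul(-42, Rational(1, 77)) = Rational(-6, 11) ≈ -0.54545)
Mul(Add(-312, Function('r')(-14)), O) = Mul(Add(-312, Rational(5, 4)), Rational(-6, 11)) = Mul(Rational(-1243, 4), Rational(-6, 11)) = Rational(339, 2)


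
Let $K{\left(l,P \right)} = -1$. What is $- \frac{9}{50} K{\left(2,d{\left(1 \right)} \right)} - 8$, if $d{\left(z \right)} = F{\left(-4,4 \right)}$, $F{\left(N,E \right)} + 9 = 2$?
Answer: $- \frac{391}{50} \approx -7.82$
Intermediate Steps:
$F{\left(N,E \right)} = -7$ ($F{\left(N,E \right)} = -9 + 2 = -7$)
$d{\left(z \right)} = -7$
$- \frac{9}{50} K{\left(2,d{\left(1 \right)} \right)} - 8 = - \frac{9}{50} \left(-1\right) - 8 = \left(-9\right) \frac{1}{50} \left(-1\right) + \left(-20 + 12\right) = \left(- \frac{9}{50}\right) \left(-1\right) - 8 = \frac{9}{50} - 8 = - \frac{391}{50}$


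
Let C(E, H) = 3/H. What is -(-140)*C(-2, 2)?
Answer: 210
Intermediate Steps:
-(-140)*C(-2, 2) = -(-140)*3/2 = -70*(-3) = 210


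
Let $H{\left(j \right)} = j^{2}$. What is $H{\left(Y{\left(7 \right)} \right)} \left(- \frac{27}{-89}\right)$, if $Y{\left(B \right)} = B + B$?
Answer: $\frac{5292}{89} \approx 59.461$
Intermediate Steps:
$Y{\left(B \right)} = 2 B$
$H{\left(Y{\left(7 \right)} \right)} \left(- \frac{27}{-89}\right) = \left(2 \cdot 7\right)^{2} \left(- \frac{27}{-89}\right) = 14^{2} \left(\left(-27\right) \left(- \frac{1}{89}\right)\right) = 196 \cdot \frac{27}{89} = \frac{5292}{89}$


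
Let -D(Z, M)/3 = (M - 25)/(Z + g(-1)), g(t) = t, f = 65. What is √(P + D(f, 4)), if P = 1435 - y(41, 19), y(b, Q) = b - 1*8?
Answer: √89791/8 ≈ 37.456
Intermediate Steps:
D(Z, M) = -3*(-25 + M)/(-1 + Z) (D(Z, M) = -3*(M - 25)/(Z - 1) = -3*(-25 + M)/(-1 + Z))
y(b, Q) = -8 + b (y(b, Q) = b - 8 = -8 + b)
P = 1402 (P = 1435 - (-8 + 41) = 1435 - 1*33 = 1435 - 33 = 1402)
√(P + D(f, 4)) = √(1402 + 3*(25 - 1*4)/(-1 + 65)) = √(1402 + 3*(25 - 4)/64) = √(1402 + 3*(1/64)*21) = √(1402 + 63/64) = √(89791/64) = √89791/8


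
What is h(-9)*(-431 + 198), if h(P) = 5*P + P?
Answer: 12582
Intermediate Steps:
h(P) = 6*P
h(-9)*(-431 + 198) = (6*(-9))*(-431 + 198) = -54*(-233) = 12582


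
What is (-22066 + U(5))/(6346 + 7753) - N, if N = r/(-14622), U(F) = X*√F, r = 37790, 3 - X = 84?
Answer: 105076079/103077789 - 81*√5/14099 ≈ 1.0065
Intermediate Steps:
X = -81 (X = 3 - 1*84 = 3 - 84 = -81)
U(F) = -81*√F
N = -18895/7311 (N = 37790/(-14622) = 37790*(-1/14622) = -18895/7311 ≈ -2.5845)
(-22066 + U(5))/(6346 + 7753) - N = (-22066 - 81*√5)/(6346 + 7753) - 1*(-18895/7311) = (-22066 - 81*√5)/14099 + 18895/7311 = (-22066 - 81*√5)*(1/14099) + 18895/7311 = (-22066/14099 - 81*√5/14099) + 18895/7311 = 105076079/103077789 - 81*√5/14099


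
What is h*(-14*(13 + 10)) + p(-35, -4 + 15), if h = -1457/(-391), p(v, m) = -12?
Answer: -20602/17 ≈ -1211.9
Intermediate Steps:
h = 1457/391 (h = -1457*(-1/391) = 1457/391 ≈ 3.7263)
h*(-14*(13 + 10)) + p(-35, -4 + 15) = 1457*(-14*(13 + 10))/391 - 12 = 1457*(-14*23)/391 - 12 = (1457/391)*(-322) - 12 = -20398/17 - 12 = -20602/17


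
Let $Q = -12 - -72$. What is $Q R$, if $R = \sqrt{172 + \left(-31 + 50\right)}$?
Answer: $60 \sqrt{191} \approx 829.22$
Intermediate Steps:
$R = \sqrt{191}$ ($R = \sqrt{172 + 19} = \sqrt{191} \approx 13.82$)
$Q = 60$ ($Q = -12 + 72 = 60$)
$Q R = 60 \sqrt{191}$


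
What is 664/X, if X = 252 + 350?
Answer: 332/301 ≈ 1.1030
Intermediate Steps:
X = 602
664/X = 664/602 = 664*(1/602) = 332/301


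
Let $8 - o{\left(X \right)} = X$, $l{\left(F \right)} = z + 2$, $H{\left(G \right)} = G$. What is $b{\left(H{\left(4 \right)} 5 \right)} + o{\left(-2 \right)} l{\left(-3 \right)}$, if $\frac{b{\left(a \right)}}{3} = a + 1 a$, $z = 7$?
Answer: $210$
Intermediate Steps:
$l{\left(F \right)} = 9$ ($l{\left(F \right)} = 7 + 2 = 9$)
$o{\left(X \right)} = 8 - X$
$b{\left(a \right)} = 6 a$ ($b{\left(a \right)} = 3 \left(a + 1 a\right) = 3 \left(a + a\right) = 3 \cdot 2 a = 6 a$)
$b{\left(H{\left(4 \right)} 5 \right)} + o{\left(-2 \right)} l{\left(-3 \right)} = 6 \cdot 4 \cdot 5 + \left(8 - -2\right) 9 = 6 \cdot 20 + \left(8 + 2\right) 9 = 120 + 10 \cdot 9 = 120 + 90 = 210$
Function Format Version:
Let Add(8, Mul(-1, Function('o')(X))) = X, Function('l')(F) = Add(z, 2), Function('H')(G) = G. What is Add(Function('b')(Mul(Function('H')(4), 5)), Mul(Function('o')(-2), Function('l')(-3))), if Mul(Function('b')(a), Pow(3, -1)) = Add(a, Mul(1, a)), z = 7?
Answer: 210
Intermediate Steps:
Function('l')(F) = 9 (Function('l')(F) = Add(7, 2) = 9)
Function('o')(X) = Add(8, Mul(-1, X))
Function('b')(a) = Mul(6, a) (Function('b')(a) = Mul(3, Add(a, Mul(1, a))) = Mul(3, Add(a, a)) = Mul(3, Mul(2, a)) = Mul(6, a))
Add(Function('b')(Mul(Function('H')(4), 5)), Mul(Function('o')(-2), Function('l')(-3))) = Add(Mul(6, Mul(4, 5)), Mul(Add(8, Mul(-1, -2)), 9)) = Add(Mul(6, 20), Mul(Add(8, 2), 9)) = Add(120, Mul(10, 9)) = Add(120, 90) = 210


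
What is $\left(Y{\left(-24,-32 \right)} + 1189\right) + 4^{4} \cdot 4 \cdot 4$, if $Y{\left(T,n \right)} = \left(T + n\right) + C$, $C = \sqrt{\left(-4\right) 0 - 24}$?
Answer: $5229 + 2 i \sqrt{6} \approx 5229.0 + 4.899 i$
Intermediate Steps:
$C = 2 i \sqrt{6}$ ($C = \sqrt{0 - 24} = \sqrt{-24} = 2 i \sqrt{6} \approx 4.899 i$)
$Y{\left(T,n \right)} = T + n + 2 i \sqrt{6}$ ($Y{\left(T,n \right)} = \left(T + n\right) + 2 i \sqrt{6} = T + n + 2 i \sqrt{6}$)
$\left(Y{\left(-24,-32 \right)} + 1189\right) + 4^{4} \cdot 4 \cdot 4 = \left(\left(-24 - 32 + 2 i \sqrt{6}\right) + 1189\right) + 4^{4} \cdot 4 \cdot 4 = \left(\left(-56 + 2 i \sqrt{6}\right) + 1189\right) + 256 \cdot 4 \cdot 4 = \left(1133 + 2 i \sqrt{6}\right) + 1024 \cdot 4 = \left(1133 + 2 i \sqrt{6}\right) + 4096 = 5229 + 2 i \sqrt{6}$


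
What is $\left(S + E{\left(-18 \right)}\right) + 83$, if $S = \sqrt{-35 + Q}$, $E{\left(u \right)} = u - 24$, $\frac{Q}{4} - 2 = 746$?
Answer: $41 + \sqrt{2957} \approx 95.378$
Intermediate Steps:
$Q = 2992$ ($Q = 8 + 4 \cdot 746 = 8 + 2984 = 2992$)
$E{\left(u \right)} = -24 + u$
$S = \sqrt{2957}$ ($S = \sqrt{-35 + 2992} = \sqrt{2957} \approx 54.378$)
$\left(S + E{\left(-18 \right)}\right) + 83 = \left(\sqrt{2957} - 42\right) + 83 = \left(-42 + \sqrt{2957}\right) + 83 = 41 + \sqrt{2957}$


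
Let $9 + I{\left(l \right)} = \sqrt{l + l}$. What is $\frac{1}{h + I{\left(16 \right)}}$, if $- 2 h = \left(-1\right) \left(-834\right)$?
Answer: $- \frac{213}{90722} - \frac{\sqrt{2}}{45361} \approx -0.002379$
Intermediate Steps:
$h = -417$ ($h = - \frac{\left(-1\right) \left(-834\right)}{2} = \left(- \frac{1}{2}\right) 834 = -417$)
$I{\left(l \right)} = -9 + \sqrt{2} \sqrt{l}$ ($I{\left(l \right)} = -9 + \sqrt{l + l} = -9 + \sqrt{2 l} = -9 + \sqrt{2} \sqrt{l}$)
$\frac{1}{h + I{\left(16 \right)}} = \frac{1}{-417 - \left(9 - \sqrt{2} \sqrt{16}\right)} = \frac{1}{-417 - \left(9 - \sqrt{2} \cdot 4\right)} = \frac{1}{-417 - \left(9 - 4 \sqrt{2}\right)} = \frac{1}{-426 + 4 \sqrt{2}}$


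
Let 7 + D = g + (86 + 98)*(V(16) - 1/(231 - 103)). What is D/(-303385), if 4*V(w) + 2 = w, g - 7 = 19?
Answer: -2117/970832 ≈ -0.0021806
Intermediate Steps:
g = 26 (g = 7 + 19 = 26)
V(w) = -1/2 + w/4
D = 10585/16 (D = -7 + (26 + (86 + 98)*((-1/2 + (1/4)*16) - 1/(231 - 103))) = -7 + (26 + 184*((-1/2 + 4) - 1/128)) = -7 + (26 + 184*(7/2 - 1*1/128)) = -7 + (26 + 184*(7/2 - 1/128)) = -7 + (26 + 184*(447/128)) = -7 + (26 + 10281/16) = -7 + 10697/16 = 10585/16 ≈ 661.56)
D/(-303385) = (10585/16)/(-303385) = (10585/16)*(-1/303385) = -2117/970832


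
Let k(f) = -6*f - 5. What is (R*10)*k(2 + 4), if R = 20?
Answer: -8200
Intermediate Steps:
k(f) = -5 - 6*f
(R*10)*k(2 + 4) = (20*10)*(-5 - 6*(2 + 4)) = 200*(-5 - 6*6) = 200*(-5 - 36) = 200*(-41) = -8200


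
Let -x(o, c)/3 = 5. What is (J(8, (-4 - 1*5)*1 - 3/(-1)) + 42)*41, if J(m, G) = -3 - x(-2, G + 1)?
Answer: 2214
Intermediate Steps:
x(o, c) = -15 (x(o, c) = -3*5 = -15)
J(m, G) = 12 (J(m, G) = -3 - 1*(-15) = -3 + 15 = 12)
(J(8, (-4 - 1*5)*1 - 3/(-1)) + 42)*41 = (12 + 42)*41 = 54*41 = 2214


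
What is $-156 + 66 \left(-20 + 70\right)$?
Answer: $3144$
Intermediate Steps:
$-156 + 66 \left(-20 + 70\right) = -156 + 66 \cdot 50 = -156 + 3300 = 3144$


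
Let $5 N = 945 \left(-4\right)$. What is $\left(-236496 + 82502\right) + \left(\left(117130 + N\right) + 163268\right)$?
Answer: $125648$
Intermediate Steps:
$N = -756$ ($N = \frac{945 \left(-4\right)}{5} = \frac{1}{5} \left(-3780\right) = -756$)
$\left(-236496 + 82502\right) + \left(\left(117130 + N\right) + 163268\right) = \left(-236496 + 82502\right) + \left(\left(117130 - 756\right) + 163268\right) = -153994 + \left(116374 + 163268\right) = -153994 + 279642 = 125648$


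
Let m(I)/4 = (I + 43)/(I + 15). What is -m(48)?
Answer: -52/9 ≈ -5.7778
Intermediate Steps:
m(I) = 4*(43 + I)/(15 + I) (m(I) = 4*((I + 43)/(I + 15)) = 4*((43 + I)/(15 + I)) = 4*(43 + I)/(15 + I))
-m(48) = -4*(43 + 48)/(15 + 48) = -4*91/63 = -1*52/9 = -52/9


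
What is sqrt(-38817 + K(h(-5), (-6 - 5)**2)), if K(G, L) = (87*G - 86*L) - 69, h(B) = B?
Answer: I*sqrt(49727) ≈ 223.0*I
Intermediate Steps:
K(G, L) = -69 - 86*L + 87*G (K(G, L) = (-86*L + 87*G) - 69 = -69 - 86*L + 87*G)
sqrt(-38817 + K(h(-5), (-6 - 5)**2)) = sqrt(-38817 + (-69 - 86*(-6 - 5)**2 + 87*(-5))) = sqrt(-38817 + (-69 - 86*(-11)**2 - 435)) = sqrt(-38817 + (-69 - 86*121 - 435)) = sqrt(-38817 + (-69 - 10406 - 435)) = sqrt(-38817 - 10910) = sqrt(-49727) = I*sqrt(49727)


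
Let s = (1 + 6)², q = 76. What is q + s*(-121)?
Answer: -5853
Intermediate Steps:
s = 49 (s = 7² = 49)
q + s*(-121) = 76 + 49*(-121) = 76 - 5929 = -5853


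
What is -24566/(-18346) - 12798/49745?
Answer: 493621781/456310885 ≈ 1.0818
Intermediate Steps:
-24566/(-18346) - 12798/49745 = -24566*(-1/18346) - 12798*1/49745 = 12283/9173 - 12798/49745 = 493621781/456310885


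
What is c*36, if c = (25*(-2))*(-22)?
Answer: 39600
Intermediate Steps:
c = 1100 (c = -50*(-22) = 1100)
c*36 = 1100*36 = 39600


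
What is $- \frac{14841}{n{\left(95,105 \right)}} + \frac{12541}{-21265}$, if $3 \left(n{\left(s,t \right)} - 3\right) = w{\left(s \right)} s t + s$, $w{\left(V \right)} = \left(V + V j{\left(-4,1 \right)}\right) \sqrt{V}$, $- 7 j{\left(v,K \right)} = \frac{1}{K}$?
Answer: $- \frac{196505706777814541}{333202645570233815} - \frac{18081903375 \sqrt{95}}{31338127963342} \approx -0.59537$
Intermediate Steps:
$j{\left(v,K \right)} = - \frac{1}{7 K}$
$w{\left(V \right)} = \frac{6 V^{\frac{3}{2}}}{7}$ ($w{\left(V \right)} = \left(V + V \left(- \frac{1}{7 \cdot 1}\right)\right) \sqrt{V} = \left(V + V \left(\left(- \frac{1}{7}\right) 1\right)\right) \sqrt{V} = \left(V + V \left(- \frac{1}{7}\right)\right) \sqrt{V} = \left(V - \frac{V}{7}\right) \sqrt{V} = \frac{6 V}{7} \sqrt{V} = \frac{6 V^{\frac{3}{2}}}{7}$)
$n{\left(s,t \right)} = 3 + \frac{s}{3} + \frac{2 t s^{\frac{5}{2}}}{7}$ ($n{\left(s,t \right)} = 3 + \frac{\frac{6 s^{\frac{3}{2}}}{7} s t + s}{3} = 3 + \frac{\frac{6 s^{\frac{5}{2}}}{7} t + s}{3} = 3 + \frac{\frac{6 t s^{\frac{5}{2}}}{7} + s}{3} = 3 + \frac{s + \frac{6 t s^{\frac{5}{2}}}{7}}{3} = 3 + \left(\frac{s}{3} + \frac{2 t s^{\frac{5}{2}}}{7}\right) = 3 + \frac{s}{3} + \frac{2 t s^{\frac{5}{2}}}{7}$)
$- \frac{14841}{n{\left(95,105 \right)}} + \frac{12541}{-21265} = - \frac{14841}{3 + \frac{1}{3} \cdot 95 + \frac{2}{7} \cdot 105 \cdot 95^{\frac{5}{2}}} + \frac{12541}{-21265} = - \frac{14841}{3 + \frac{95}{3} + \frac{2}{7} \cdot 105 \cdot 9025 \sqrt{95}} + 12541 \left(- \frac{1}{21265}\right) = - \frac{14841}{3 + \frac{95}{3} + 270750 \sqrt{95}} - \frac{12541}{21265} = - \frac{14841}{\frac{104}{3} + 270750 \sqrt{95}} - \frac{12541}{21265} = - \frac{12541}{21265} - \frac{14841}{\frac{104}{3} + 270750 \sqrt{95}}$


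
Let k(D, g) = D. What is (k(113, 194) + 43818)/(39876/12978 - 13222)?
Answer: -95022753/28592540 ≈ -3.3233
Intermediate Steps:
(k(113, 194) + 43818)/(39876/12978 - 13222) = (113 + 43818)/(39876/12978 - 13222) = 43931/(39876*(1/12978) - 13222) = 43931/(6646/2163 - 13222) = 43931/(-28592540/2163) = 43931*(-2163/28592540) = -95022753/28592540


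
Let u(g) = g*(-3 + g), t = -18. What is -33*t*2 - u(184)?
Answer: -32116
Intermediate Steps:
-33*t*2 - u(184) = -(-594)*2 - 184*(-3 + 184) = -33*(-36) - 184*181 = 1188 - 1*33304 = 1188 - 33304 = -32116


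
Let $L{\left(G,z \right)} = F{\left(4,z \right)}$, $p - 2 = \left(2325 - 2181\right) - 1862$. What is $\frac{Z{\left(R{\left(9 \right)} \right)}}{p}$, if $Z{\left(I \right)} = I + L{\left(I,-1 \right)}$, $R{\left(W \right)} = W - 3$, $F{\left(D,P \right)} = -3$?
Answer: $- \frac{1}{572} \approx -0.0017483$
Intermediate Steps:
$p = -1716$ ($p = 2 + \left(\left(2325 - 2181\right) - 1862\right) = 2 + \left(144 - 1862\right) = 2 - 1718 = -1716$)
$R{\left(W \right)} = -3 + W$
$L{\left(G,z \right)} = -3$
$Z{\left(I \right)} = -3 + I$ ($Z{\left(I \right)} = I - 3 = -3 + I$)
$\frac{Z{\left(R{\left(9 \right)} \right)}}{p} = \frac{-3 + \left(-3 + 9\right)}{-1716} = \left(-3 + 6\right) \left(- \frac{1}{1716}\right) = 3 \left(- \frac{1}{1716}\right) = - \frac{1}{572}$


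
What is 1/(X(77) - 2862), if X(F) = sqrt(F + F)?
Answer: -1431/4095445 - sqrt(154)/8190890 ≈ -0.00035093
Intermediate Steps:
X(F) = sqrt(2)*sqrt(F) (X(F) = sqrt(2*F) = sqrt(2)*sqrt(F))
1/(X(77) - 2862) = 1/(sqrt(2)*sqrt(77) - 2862) = 1/(sqrt(154) - 2862) = 1/(-2862 + sqrt(154))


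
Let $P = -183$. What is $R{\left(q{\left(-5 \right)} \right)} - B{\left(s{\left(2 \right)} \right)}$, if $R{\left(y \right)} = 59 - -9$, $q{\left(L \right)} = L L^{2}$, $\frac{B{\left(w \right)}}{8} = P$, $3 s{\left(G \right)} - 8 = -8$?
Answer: $1532$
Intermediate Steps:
$s{\left(G \right)} = 0$ ($s{\left(G \right)} = \frac{8}{3} + \frac{1}{3} \left(-8\right) = \frac{8}{3} - \frac{8}{3} = 0$)
$B{\left(w \right)} = -1464$ ($B{\left(w \right)} = 8 \left(-183\right) = -1464$)
$q{\left(L \right)} = L^{3}$
$R{\left(y \right)} = 68$ ($R{\left(y \right)} = 59 + 9 = 68$)
$R{\left(q{\left(-5 \right)} \right)} - B{\left(s{\left(2 \right)} \right)} = 68 - -1464 = 68 + 1464 = 1532$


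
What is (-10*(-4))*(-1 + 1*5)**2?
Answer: 640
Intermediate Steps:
(-10*(-4))*(-1 + 1*5)**2 = 40*(-1 + 5)**2 = 40*4**2 = 40*16 = 640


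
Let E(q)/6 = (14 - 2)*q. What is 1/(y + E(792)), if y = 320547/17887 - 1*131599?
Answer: -17887/1333602478 ≈ -1.3413e-5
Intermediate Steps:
E(q) = 72*q (E(q) = 6*((14 - 2)*q) = 6*(12*q) = 72*q)
y = -2353590766/17887 (y = 320547*(1/17887) - 131599 = 320547/17887 - 131599 = -2353590766/17887 ≈ -1.3158e+5)
1/(y + E(792)) = 1/(-2353590766/17887 + 72*792) = 1/(-2353590766/17887 + 57024) = 1/(-1333602478/17887) = -17887/1333602478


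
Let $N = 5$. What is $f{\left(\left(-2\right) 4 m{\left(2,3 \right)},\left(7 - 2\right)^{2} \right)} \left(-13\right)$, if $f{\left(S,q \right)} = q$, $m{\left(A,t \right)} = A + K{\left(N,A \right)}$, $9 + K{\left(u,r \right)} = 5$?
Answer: $-325$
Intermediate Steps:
$K{\left(u,r \right)} = -4$ ($K{\left(u,r \right)} = -9 + 5 = -4$)
$m{\left(A,t \right)} = -4 + A$ ($m{\left(A,t \right)} = A - 4 = -4 + A$)
$f{\left(\left(-2\right) 4 m{\left(2,3 \right)},\left(7 - 2\right)^{2} \right)} \left(-13\right) = \left(7 - 2\right)^{2} \left(-13\right) = 5^{2} \left(-13\right) = 25 \left(-13\right) = -325$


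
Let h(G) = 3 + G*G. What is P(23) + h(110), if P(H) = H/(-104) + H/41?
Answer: 51608641/4264 ≈ 12103.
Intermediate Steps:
h(G) = 3 + G²
P(H) = 63*H/4264 (P(H) = H*(-1/104) + H*(1/41) = -H/104 + H/41 = 63*H/4264)
P(23) + h(110) = (63/4264)*23 + (3 + 110²) = 1449/4264 + (3 + 12100) = 1449/4264 + 12103 = 51608641/4264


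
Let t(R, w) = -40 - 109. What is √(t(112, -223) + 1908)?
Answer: √1759 ≈ 41.940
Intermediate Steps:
t(R, w) = -149
√(t(112, -223) + 1908) = √(-149 + 1908) = √1759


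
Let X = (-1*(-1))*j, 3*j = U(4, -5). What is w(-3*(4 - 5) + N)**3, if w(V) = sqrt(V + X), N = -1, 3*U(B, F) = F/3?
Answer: 343*sqrt(3)/243 ≈ 2.4448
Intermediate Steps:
U(B, F) = F/9 (U(B, F) = (F/3)/3 = F/9)
j = -5/27 (j = ((1/9)*(-5))/3 = (1/3)*(-5/9) = -5/27 ≈ -0.18519)
X = -5/27 (X = -1*(-1)*(-5/27) = 1*(-5/27) = -5/27 ≈ -0.18519)
w(V) = sqrt(-5/27 + V) (w(V) = sqrt(V - 5/27) = sqrt(-5/27 + V))
w(-3*(4 - 5) + N)**3 = (sqrt(-15 + 81*(-3*(4 - 5) - 1))/9)**3 = (sqrt(-15 + 81*(-3*(-1) - 1))/9)**3 = (sqrt(-15 + 81*(3 - 1))/9)**3 = (sqrt(-15 + 81*2)/9)**3 = (sqrt(-15 + 162)/9)**3 = (sqrt(147)/9)**3 = ((7*sqrt(3))/9)**3 = (7*sqrt(3)/9)**3 = 343*sqrt(3)/243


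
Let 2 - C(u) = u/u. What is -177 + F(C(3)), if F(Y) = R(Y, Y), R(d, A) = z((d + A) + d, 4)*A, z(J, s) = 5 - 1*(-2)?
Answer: -170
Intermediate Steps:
z(J, s) = 7 (z(J, s) = 5 + 2 = 7)
C(u) = 1 (C(u) = 2 - u/u = 2 - 1*1 = 2 - 1 = 1)
R(d, A) = 7*A
F(Y) = 7*Y
-177 + F(C(3)) = -177 + 7*1 = -177 + 7 = -170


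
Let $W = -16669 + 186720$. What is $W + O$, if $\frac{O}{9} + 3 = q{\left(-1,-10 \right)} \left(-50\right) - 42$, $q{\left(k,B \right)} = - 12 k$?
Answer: $164246$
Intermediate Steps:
$O = -5805$ ($O = -27 + 9 \left(\left(-12\right) \left(-1\right) \left(-50\right) - 42\right) = -27 + 9 \left(12 \left(-50\right) - 42\right) = -27 + 9 \left(-600 - 42\right) = -27 + 9 \left(-642\right) = -27 - 5778 = -5805$)
$W = 170051$
$W + O = 170051 - 5805 = 164246$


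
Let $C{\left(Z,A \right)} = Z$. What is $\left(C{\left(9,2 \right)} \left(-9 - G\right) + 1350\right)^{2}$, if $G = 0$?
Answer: $1610361$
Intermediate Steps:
$\left(C{\left(9,2 \right)} \left(-9 - G\right) + 1350\right)^{2} = \left(9 \left(-9 - 0\right) + 1350\right)^{2} = \left(9 \left(-9 + 0\right) + 1350\right)^{2} = \left(9 \left(-9\right) + 1350\right)^{2} = \left(-81 + 1350\right)^{2} = 1269^{2} = 1610361$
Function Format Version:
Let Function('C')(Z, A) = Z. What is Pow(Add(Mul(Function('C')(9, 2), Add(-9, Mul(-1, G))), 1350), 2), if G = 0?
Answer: 1610361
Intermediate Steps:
Pow(Add(Mul(Function('C')(9, 2), Add(-9, Mul(-1, G))), 1350), 2) = Pow(Add(Mul(9, Add(-9, Mul(-1, 0))), 1350), 2) = Pow(Add(Mul(9, Add(-9, 0)), 1350), 2) = Pow(Add(Mul(9, -9), 1350), 2) = Pow(Add(-81, 1350), 2) = Pow(1269, 2) = 1610361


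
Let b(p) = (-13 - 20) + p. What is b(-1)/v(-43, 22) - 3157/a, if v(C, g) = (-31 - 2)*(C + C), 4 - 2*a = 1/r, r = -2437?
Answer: -21834628075/13833831 ≈ -1578.3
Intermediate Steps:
a = 9749/4874 (a = 2 - ½/(-2437) = 2 - ½*(-1/2437) = 2 + 1/4874 = 9749/4874 ≈ 2.0002)
v(C, g) = -66*C
b(p) = -33 + p
b(-1)/v(-43, 22) - 3157/a = (-33 - 1)/((-66*(-43))) - 3157/9749/4874 = -34/2838 - 3157*4874/9749 = -34*1/2838 - 15387218/9749 = -17/1419 - 15387218/9749 = -21834628075/13833831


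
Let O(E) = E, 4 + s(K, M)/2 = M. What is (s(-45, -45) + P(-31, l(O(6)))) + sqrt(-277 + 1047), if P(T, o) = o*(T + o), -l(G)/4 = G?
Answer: 1222 + sqrt(770) ≈ 1249.7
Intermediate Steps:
s(K, M) = -8 + 2*M
l(G) = -4*G
(s(-45, -45) + P(-31, l(O(6)))) + sqrt(-277 + 1047) = ((-8 + 2*(-45)) + (-4*6)*(-31 - 4*6)) + sqrt(-277 + 1047) = ((-8 - 90) - 24*(-31 - 24)) + sqrt(770) = (-98 - 24*(-55)) + sqrt(770) = (-98 + 1320) + sqrt(770) = 1222 + sqrt(770)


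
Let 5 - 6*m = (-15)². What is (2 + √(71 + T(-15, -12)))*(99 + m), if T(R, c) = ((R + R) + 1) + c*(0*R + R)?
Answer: 374/3 + 187*√222/3 ≈ 1053.4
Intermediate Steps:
m = -110/3 (m = ⅚ - ⅙*(-15)² = ⅚ - ⅙*225 = ⅚ - 75/2 = -110/3 ≈ -36.667)
T(R, c) = 1 + 2*R + R*c (T(R, c) = (2*R + 1) + c*(0 + R) = (1 + 2*R) + c*R = (1 + 2*R) + R*c = 1 + 2*R + R*c)
(2 + √(71 + T(-15, -12)))*(99 + m) = (2 + √(71 + (1 + 2*(-15) - 15*(-12))))*(99 - 110/3) = (2 + √(71 + (1 - 30 + 180)))*(187/3) = (2 + √(71 + 151))*(187/3) = (2 + √222)*(187/3) = 374/3 + 187*√222/3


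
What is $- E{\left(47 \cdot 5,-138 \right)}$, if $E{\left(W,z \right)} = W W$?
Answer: $-55225$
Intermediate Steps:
$E{\left(W,z \right)} = W^{2}$
$- E{\left(47 \cdot 5,-138 \right)} = - \left(47 \cdot 5\right)^{2} = - 235^{2} = \left(-1\right) 55225 = -55225$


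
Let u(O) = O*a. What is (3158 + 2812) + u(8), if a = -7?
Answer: 5914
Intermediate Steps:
u(O) = -7*O (u(O) = O*(-7) = -7*O)
(3158 + 2812) + u(8) = (3158 + 2812) - 7*8 = 5970 - 56 = 5914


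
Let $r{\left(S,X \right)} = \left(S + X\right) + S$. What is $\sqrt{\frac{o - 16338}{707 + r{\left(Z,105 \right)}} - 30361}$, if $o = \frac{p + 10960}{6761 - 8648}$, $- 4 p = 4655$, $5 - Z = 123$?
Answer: $\frac{i \sqrt{862680895671}}{5328} \approx 174.33 i$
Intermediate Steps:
$Z = -118$ ($Z = 5 - 123 = -118$)
$r{\left(S,X \right)} = X + 2 S$
$p = - \frac{4655}{4}$ ($p = \left(- \frac{1}{4}\right) 4655 = - \frac{4655}{4} \approx -1163.8$)
$o = - \frac{2305}{444}$ ($o = \frac{- \frac{4655}{4} + 10960}{6761 - 8648} = \frac{39185}{4 \left(-1887\right)} = \frac{39185}{4} \left(- \frac{1}{1887}\right) = - \frac{2305}{444} \approx -5.1914$)
$\sqrt{\frac{o - 16338}{707 + r{\left(Z,105 \right)}} - 30361} = \sqrt{\frac{- \frac{2305}{444} - 16338}{707 + \left(105 + 2 \left(-118\right)\right)} - 30361} = \sqrt{- \frac{7256377}{444 \left(707 + \left(105 - 236\right)\right)} - 30361} = \sqrt{- \frac{7256377}{444 \left(707 - 131\right)} - 30361} = \sqrt{- \frac{7256377}{444 \cdot 576} - 30361} = \sqrt{\left(- \frac{7256377}{444}\right) \frac{1}{576} - 30361} = \sqrt{- \frac{7256377}{255744} - 30361} = \sqrt{- \frac{7771899961}{255744}} = \frac{i \sqrt{862680895671}}{5328}$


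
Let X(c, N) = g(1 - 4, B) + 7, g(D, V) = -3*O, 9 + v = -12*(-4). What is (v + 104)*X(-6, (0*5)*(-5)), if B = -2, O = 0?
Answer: 1001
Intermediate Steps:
v = 39 (v = -9 - 12*(-4) = -9 + 48 = 39)
g(D, V) = 0 (g(D, V) = -3*0 = 0)
X(c, N) = 7 (X(c, N) = 0 + 7 = 7)
(v + 104)*X(-6, (0*5)*(-5)) = (39 + 104)*7 = 143*7 = 1001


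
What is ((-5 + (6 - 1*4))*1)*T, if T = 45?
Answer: -135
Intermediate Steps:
((-5 + (6 - 1*4))*1)*T = ((-5 + (6 - 1*4))*1)*45 = ((-5 + (6 - 4))*1)*45 = ((-5 + 2)*1)*45 = -3*1*45 = -3*45 = -135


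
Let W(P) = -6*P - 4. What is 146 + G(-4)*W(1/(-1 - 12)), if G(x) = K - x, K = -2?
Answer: 1806/13 ≈ 138.92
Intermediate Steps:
G(x) = -2 - x
W(P) = -4 - 6*P
146 + G(-4)*W(1/(-1 - 12)) = 146 + (-2 - 1*(-4))*(-4 - 6/(-1 - 12)) = 146 + (-2 + 4)*(-4 - 6/(-13)) = 146 + 2*(-4 - 6*(-1/13)) = 146 + 2*(-4 + 6/13) = 146 + 2*(-46/13) = 146 - 92/13 = 1806/13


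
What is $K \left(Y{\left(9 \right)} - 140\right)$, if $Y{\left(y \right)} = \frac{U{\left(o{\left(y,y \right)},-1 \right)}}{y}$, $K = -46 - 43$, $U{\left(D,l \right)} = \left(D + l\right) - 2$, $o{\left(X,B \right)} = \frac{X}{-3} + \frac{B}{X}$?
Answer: $\frac{112585}{9} \approx 12509.0$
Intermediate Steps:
$o{\left(X,B \right)} = - \frac{X}{3} + \frac{B}{X}$ ($o{\left(X,B \right)} = X \left(- \frac{1}{3}\right) + \frac{B}{X} = - \frac{X}{3} + \frac{B}{X}$)
$U{\left(D,l \right)} = -2 + D + l$
$K = -89$
$Y{\left(y \right)} = \frac{-2 - \frac{y}{3}}{y}$ ($Y{\left(y \right)} = \frac{-2 - \left(\frac{y}{3} - \frac{y}{y}\right) - 1}{y} = \frac{-2 - \left(-1 + \frac{y}{3}\right) - 1}{y} = \frac{-2 - \frac{y}{3}}{y}$)
$K \left(Y{\left(9 \right)} - 140\right) = - 89 \left(\frac{-6 - 9}{3 \cdot 9} - 140\right) = - 89 \left(\frac{1}{3} \cdot \frac{1}{9} \left(-6 - 9\right) - 140\right) = - 89 \left(\frac{1}{3} \cdot \frac{1}{9} \left(-15\right) - 140\right) = - 89 \left(- \frac{5}{9} - 140\right) = \left(-89\right) \left(- \frac{1265}{9}\right) = \frac{112585}{9}$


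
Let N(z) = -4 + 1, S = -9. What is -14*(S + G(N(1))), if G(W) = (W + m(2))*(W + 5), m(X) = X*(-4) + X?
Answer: 378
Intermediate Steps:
m(X) = -3*X (m(X) = -4*X + X = -3*X)
N(z) = -3
G(W) = (-6 + W)*(5 + W) (G(W) = (W - 3*2)*(W + 5) = (W - 6)*(5 + W) = (-6 + W)*(5 + W))
-14*(S + G(N(1))) = -14*(-9 + (-30 + (-3)**2 - 1*(-3))) = -14*(-9 + (-30 + 9 + 3)) = -14*(-9 - 18) = -14*(-27) = 378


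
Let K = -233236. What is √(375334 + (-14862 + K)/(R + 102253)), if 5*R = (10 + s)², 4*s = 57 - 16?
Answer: √25156114909128957894/8186801 ≈ 612.64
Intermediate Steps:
s = 41/4 (s = (57 - 16)/4 = (¼)*41 = 41/4 ≈ 10.250)
R = 6561/80 (R = (10 + 41/4)²/5 = (81/4)²/5 = (⅕)*(6561/16) = 6561/80 ≈ 82.012)
√(375334 + (-14862 + K)/(R + 102253)) = √(375334 + (-14862 - 233236)/(6561/80 + 102253)) = √(375334 - 248098/8186801/80) = √(375334 - 248098*80/8186801) = √(375334 - 19847840/8186801) = √(3072764918694/8186801) = √25156114909128957894/8186801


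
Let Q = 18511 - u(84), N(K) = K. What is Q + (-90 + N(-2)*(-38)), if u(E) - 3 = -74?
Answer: 18568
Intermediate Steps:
u(E) = -71 (u(E) = 3 - 74 = -71)
Q = 18582 (Q = 18511 - 1*(-71) = 18511 + 71 = 18582)
Q + (-90 + N(-2)*(-38)) = 18582 + (-90 - 2*(-38)) = 18582 + (-90 + 76) = 18582 - 14 = 18568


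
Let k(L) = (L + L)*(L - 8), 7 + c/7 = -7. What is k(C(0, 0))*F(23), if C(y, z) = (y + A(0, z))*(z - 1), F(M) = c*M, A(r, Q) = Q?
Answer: 0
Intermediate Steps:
c = -98 (c = -49 + 7*(-7) = -49 - 49 = -98)
F(M) = -98*M
C(y, z) = (-1 + z)*(y + z) (C(y, z) = (y + z)*(z - 1) = (y + z)*(-1 + z) = (-1 + z)*(y + z))
k(L) = 2*L*(-8 + L) (k(L) = (2*L)*(-8 + L) = 2*L*(-8 + L))
k(C(0, 0))*F(23) = (2*(0² - 1*0 - 1*0 + 0*0)*(-8 + (0² - 1*0 - 1*0 + 0*0)))*(-98*23) = (2*(0 + 0 + 0 + 0)*(-8 + (0 + 0 + 0 + 0)))*(-2254) = (2*0*(-8 + 0))*(-2254) = (2*0*(-8))*(-2254) = 0*(-2254) = 0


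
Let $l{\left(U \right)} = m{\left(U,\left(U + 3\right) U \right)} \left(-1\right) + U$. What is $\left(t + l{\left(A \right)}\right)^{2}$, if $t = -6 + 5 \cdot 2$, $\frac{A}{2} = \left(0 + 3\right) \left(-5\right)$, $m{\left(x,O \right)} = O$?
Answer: $698896$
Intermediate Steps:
$A = -30$ ($A = 2 \left(0 + 3\right) \left(-5\right) = 2 \cdot 3 \left(-5\right) = 2 \left(-15\right) = -30$)
$l{\left(U \right)} = U - U \left(3 + U\right)$ ($l{\left(U \right)} = \left(U + 3\right) U \left(-1\right) + U = \left(3 + U\right) U \left(-1\right) + U = U \left(3 + U\right) \left(-1\right) + U = - U \left(3 + U\right) + U = U - U \left(3 + U\right)$)
$t = 4$ ($t = -6 + 10 = 4$)
$\left(t + l{\left(A \right)}\right)^{2} = \left(4 - 30 \left(-2 - -30\right)\right)^{2} = \left(4 - 30 \left(-2 + 30\right)\right)^{2} = \left(4 - 840\right)^{2} = \left(-836\right)^{2} = 698896$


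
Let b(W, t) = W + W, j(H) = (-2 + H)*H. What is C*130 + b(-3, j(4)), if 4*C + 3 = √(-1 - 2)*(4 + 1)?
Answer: -207/2 + 325*I*√3/2 ≈ -103.5 + 281.46*I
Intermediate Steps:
j(H) = H*(-2 + H)
b(W, t) = 2*W
C = -¾ + 5*I*√3/4 (C = -¾ + (√(-1 - 2)*(4 + 1))/4 = -¾ + (√(-3)*5)/4 = -¾ + ((I*√3)*5)/4 = -¾ + (5*I*√3)/4 = -¾ + 5*I*√3/4 ≈ -0.75 + 2.1651*I)
C*130 + b(-3, j(4)) = (-¾ + 5*I*√3/4)*130 + 2*(-3) = (-195/2 + 325*I*√3/2) - 6 = -207/2 + 325*I*√3/2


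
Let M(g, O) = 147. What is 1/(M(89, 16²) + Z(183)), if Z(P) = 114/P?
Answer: 61/9005 ≈ 0.0067740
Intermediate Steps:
1/(M(89, 16²) + Z(183)) = 1/(147 + 114/183) = 1/(147 + 114*(1/183)) = 1/(147 + 38/61) = 1/(9005/61) = 61/9005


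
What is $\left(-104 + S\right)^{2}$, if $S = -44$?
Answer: $21904$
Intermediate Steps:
$\left(-104 + S\right)^{2} = \left(-104 - 44\right)^{2} = \left(-148\right)^{2} = 21904$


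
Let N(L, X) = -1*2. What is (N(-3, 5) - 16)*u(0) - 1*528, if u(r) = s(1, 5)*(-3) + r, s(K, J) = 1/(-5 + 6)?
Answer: -474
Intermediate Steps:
s(K, J) = 1 (s(K, J) = 1/1 = 1)
u(r) = -3 + r (u(r) = 1*(-3) + r = -3 + r)
N(L, X) = -2
(N(-3, 5) - 16)*u(0) - 1*528 = (-2 - 16)*(-3 + 0) - 1*528 = -18*(-3) - 528 = 54 - 528 = -474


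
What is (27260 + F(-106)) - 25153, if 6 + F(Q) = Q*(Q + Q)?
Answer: 24573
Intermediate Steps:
F(Q) = -6 + 2*Q² (F(Q) = -6 + Q*(Q + Q) = -6 + Q*(2*Q) = -6 + 2*Q²)
(27260 + F(-106)) - 25153 = (27260 + (-6 + 2*(-106)²)) - 25153 = (27260 + (-6 + 2*11236)) - 25153 = (27260 + (-6 + 22472)) - 25153 = (27260 + 22466) - 25153 = 49726 - 25153 = 24573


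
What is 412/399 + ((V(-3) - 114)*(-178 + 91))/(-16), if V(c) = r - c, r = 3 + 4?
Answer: -450445/798 ≈ -564.47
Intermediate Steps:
r = 7
V(c) = 7 - c
412/399 + ((V(-3) - 114)*(-178 + 91))/(-16) = 412/399 + (((7 - 1*(-3)) - 114)*(-178 + 91))/(-16) = 412*(1/399) + (((7 + 3) - 114)*(-87))*(-1/16) = 412/399 + ((10 - 114)*(-87))*(-1/16) = 412/399 - 104*(-87)*(-1/16) = 412/399 + 9048*(-1/16) = 412/399 - 1131/2 = -450445/798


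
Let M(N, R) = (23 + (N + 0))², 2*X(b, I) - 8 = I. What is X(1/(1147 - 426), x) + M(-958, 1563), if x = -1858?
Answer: 873300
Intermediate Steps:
X(b, I) = 4 + I/2
M(N, R) = (23 + N)²
X(1/(1147 - 426), x) + M(-958, 1563) = (4 + (½)*(-1858)) + (23 - 958)² = (4 - 929) + (-935)² = -925 + 874225 = 873300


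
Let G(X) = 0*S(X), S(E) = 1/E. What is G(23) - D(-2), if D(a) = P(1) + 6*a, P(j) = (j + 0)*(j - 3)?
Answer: 14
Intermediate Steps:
P(j) = j*(-3 + j)
G(X) = 0 (G(X) = 0/X = 0)
D(a) = -2 + 6*a (D(a) = 1*(-3 + 1) + 6*a = 1*(-2) + 6*a = -2 + 6*a)
G(23) - D(-2) = 0 - (-2 + 6*(-2)) = 0 - (-2 - 12) = 0 - 1*(-14) = 0 + 14 = 14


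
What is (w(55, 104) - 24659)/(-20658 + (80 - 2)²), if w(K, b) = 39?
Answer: 12310/7287 ≈ 1.6893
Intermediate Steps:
(w(55, 104) - 24659)/(-20658 + (80 - 2)²) = (39 - 24659)/(-20658 + (80 - 2)²) = -24620/(-20658 + 78²) = -24620/(-20658 + 6084) = -24620/(-14574) = -24620*(-1/14574) = 12310/7287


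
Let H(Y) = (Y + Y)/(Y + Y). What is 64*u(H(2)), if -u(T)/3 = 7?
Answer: -1344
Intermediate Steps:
H(Y) = 1 (H(Y) = (2*Y)/((2*Y)) = (2*Y)*(1/(2*Y)) = 1)
u(T) = -21 (u(T) = -3*7 = -21)
64*u(H(2)) = 64*(-21) = -1344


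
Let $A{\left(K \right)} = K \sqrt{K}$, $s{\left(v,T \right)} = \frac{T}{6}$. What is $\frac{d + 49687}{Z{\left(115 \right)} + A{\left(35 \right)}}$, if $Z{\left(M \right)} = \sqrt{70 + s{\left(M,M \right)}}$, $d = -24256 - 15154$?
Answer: $\frac{61662}{\sqrt{3210} + 210 \sqrt{35}} \approx 47.468$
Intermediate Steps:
$s{\left(v,T \right)} = \frac{T}{6}$ ($s{\left(v,T \right)} = T \frac{1}{6} = \frac{T}{6}$)
$d = -39410$
$Z{\left(M \right)} = \sqrt{70 + \frac{M}{6}}$
$A{\left(K \right)} = K^{\frac{3}{2}}$
$\frac{d + 49687}{Z{\left(115 \right)} + A{\left(35 \right)}} = \frac{-39410 + 49687}{\frac{\sqrt{2520 + 6 \cdot 115}}{6} + 35^{\frac{3}{2}}} = \frac{10277}{\frac{\sqrt{2520 + 690}}{6} + 35 \sqrt{35}} = \frac{10277}{\frac{\sqrt{3210}}{6} + 35 \sqrt{35}} = \frac{10277}{35 \sqrt{35} + \frac{\sqrt{3210}}{6}}$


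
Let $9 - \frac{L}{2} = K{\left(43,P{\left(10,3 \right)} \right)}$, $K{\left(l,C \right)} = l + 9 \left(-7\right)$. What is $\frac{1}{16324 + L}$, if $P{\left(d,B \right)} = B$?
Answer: $\frac{1}{16382} \approx 6.1043 \cdot 10^{-5}$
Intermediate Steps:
$K{\left(l,C \right)} = -63 + l$ ($K{\left(l,C \right)} = l - 63 = -63 + l$)
$L = 58$ ($L = 18 - 2 \left(-63 + 43\right) = 18 - -40 = 18 + 40 = 58$)
$\frac{1}{16324 + L} = \frac{1}{16324 + 58} = \frac{1}{16382}$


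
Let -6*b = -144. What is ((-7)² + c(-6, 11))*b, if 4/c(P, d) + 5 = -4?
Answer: 3496/3 ≈ 1165.3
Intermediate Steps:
c(P, d) = -4/9 (c(P, d) = 4/(-5 - 4) = 4/(-9) = 4*(-⅑) = -4/9)
b = 24 (b = -⅙*(-144) = 24)
((-7)² + c(-6, 11))*b = ((-7)² - 4/9)*24 = (49 - 4/9)*24 = (437/9)*24 = 3496/3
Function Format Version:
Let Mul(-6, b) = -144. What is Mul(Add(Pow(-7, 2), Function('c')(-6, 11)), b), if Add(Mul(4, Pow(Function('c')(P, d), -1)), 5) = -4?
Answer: Rational(3496, 3) ≈ 1165.3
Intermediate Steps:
Function('c')(P, d) = Rational(-4, 9) (Function('c')(P, d) = Mul(4, Pow(Add(-5, -4), -1)) = Mul(4, Pow(-9, -1)) = Mul(4, Rational(-1, 9)) = Rational(-4, 9))
b = 24 (b = Mul(Rational(-1, 6), -144) = 24)
Mul(Add(Pow(-7, 2), Function('c')(-6, 11)), b) = Mul(Add(Pow(-7, 2), Rational(-4, 9)), 24) = Mul(Add(49, Rational(-4, 9)), 24) = Mul(Rational(437, 9), 24) = Rational(3496, 3)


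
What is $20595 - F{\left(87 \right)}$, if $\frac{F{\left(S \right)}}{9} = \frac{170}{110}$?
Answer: $\frac{226392}{11} \approx 20581.0$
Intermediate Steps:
$F{\left(S \right)} = \frac{153}{11}$ ($F{\left(S \right)} = 9 \cdot \frac{170}{110} = 9 \cdot 170 \cdot \frac{1}{110} = 9 \cdot \frac{17}{11} = \frac{153}{11}$)
$20595 - F{\left(87 \right)} = 20595 - \frac{153}{11} = \frac{226392}{11}$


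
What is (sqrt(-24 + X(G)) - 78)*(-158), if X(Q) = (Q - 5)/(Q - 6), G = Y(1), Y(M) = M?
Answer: 12324 - 316*I*sqrt(145)/5 ≈ 12324.0 - 761.03*I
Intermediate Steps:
G = 1
X(Q) = (-5 + Q)/(-6 + Q)
(sqrt(-24 + X(G)) - 78)*(-158) = (sqrt(-24 + (-5 + 1)/(-6 + 1)) - 78)*(-158) = (sqrt(-24 - 4/(-5)) - 78)*(-158) = (sqrt(-24 - 1/5*(-4)) - 78)*(-158) = (sqrt(-24 + 4/5) - 78)*(-158) = (sqrt(-116/5) - 78)*(-158) = (2*I*sqrt(145)/5 - 78)*(-158) = (-78 + 2*I*sqrt(145)/5)*(-158) = 12324 - 316*I*sqrt(145)/5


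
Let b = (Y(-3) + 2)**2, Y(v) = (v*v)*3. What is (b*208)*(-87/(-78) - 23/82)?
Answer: 5987920/41 ≈ 1.4605e+5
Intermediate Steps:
Y(v) = 3*v**2 (Y(v) = v**2*3 = 3*v**2)
b = 841 (b = (3*(-3)**2 + 2)**2 = (3*9 + 2)**2 = (27 + 2)**2 = 29**2 = 841)
(b*208)*(-87/(-78) - 23/82) = (841*208)*(-87/(-78) - 23/82) = 174928*(-87*(-1/78) - 23*1/82) = 174928*(29/26 - 23/82) = 174928*(445/533) = 5987920/41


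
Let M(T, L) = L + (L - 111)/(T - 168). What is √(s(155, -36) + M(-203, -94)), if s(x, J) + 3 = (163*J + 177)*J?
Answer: √28186062394/371 ≈ 452.53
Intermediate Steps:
s(x, J) = -3 + J*(177 + 163*J) (s(x, J) = -3 + (163*J + 177)*J = -3 + (177 + 163*J)*J = -3 + J*(177 + 163*J))
M(T, L) = L + (-111 + L)/(-168 + T)
√(s(155, -36) + M(-203, -94)) = √((-3 + 163*(-36)² + 177*(-36)) + (-111 - 167*(-94) - 94*(-203))/(-168 - 203)) = √((-3 + 163*1296 - 6372) + (-111 + 15698 + 19082)/(-371)) = √((-3 + 211248 - 6372) - 1/371*34669) = √(204873 - 34669/371) = √(75973214/371) = √28186062394/371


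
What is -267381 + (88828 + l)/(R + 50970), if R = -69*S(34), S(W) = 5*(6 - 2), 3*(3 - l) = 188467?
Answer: -19889096672/74385 ≈ -2.6738e+5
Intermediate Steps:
l = -188458/3 (l = 3 - 1/3*188467 = 3 - 188467/3 = -188458/3 ≈ -62819.)
S(W) = 20 (S(W) = 5*4 = 20)
R = -1380 (R = -69*20 = -1380)
-267381 + (88828 + l)/(R + 50970) = -267381 + (88828 - 188458/3)/(-1380 + 50970) = -267381 + (78026/3)/49590 = -267381 + (78026/3)*(1/49590) = -267381 + 39013/74385 = -19889096672/74385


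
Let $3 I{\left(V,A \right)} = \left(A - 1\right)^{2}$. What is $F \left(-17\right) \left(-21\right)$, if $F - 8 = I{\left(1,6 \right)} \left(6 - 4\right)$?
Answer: $8806$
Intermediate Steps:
$I{\left(V,A \right)} = \frac{\left(-1 + A\right)^{2}}{3}$ ($I{\left(V,A \right)} = \frac{\left(A - 1\right)^{2}}{3} = \frac{\left(-1 + A\right)^{2}}{3}$)
$F = \frac{74}{3}$ ($F = 8 + \frac{\left(-1 + 6\right)^{2}}{3} \left(6 - 4\right) = 8 + \frac{5^{2}}{3} \cdot 2 = 8 + \frac{1}{3} \cdot 25 \cdot 2 = 8 + \frac{25}{3} \cdot 2 = 8 + \frac{50}{3} = \frac{74}{3} \approx 24.667$)
$F \left(-17\right) \left(-21\right) = \frac{74}{3} \left(-17\right) \left(-21\right) = \left(- \frac{1258}{3}\right) \left(-21\right) = 8806$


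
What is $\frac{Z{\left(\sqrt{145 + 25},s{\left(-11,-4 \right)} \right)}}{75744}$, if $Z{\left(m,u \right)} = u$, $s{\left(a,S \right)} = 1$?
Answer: $\frac{1}{75744} \approx 1.3202 \cdot 10^{-5}$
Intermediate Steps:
$\frac{Z{\left(\sqrt{145 + 25},s{\left(-11,-4 \right)} \right)}}{75744} = 1 \cdot \frac{1}{75744} = \frac{1}{75744}$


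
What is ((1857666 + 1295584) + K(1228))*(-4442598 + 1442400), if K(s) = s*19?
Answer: -9530374963236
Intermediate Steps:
K(s) = 19*s
((1857666 + 1295584) + K(1228))*(-4442598 + 1442400) = ((1857666 + 1295584) + 19*1228)*(-4442598 + 1442400) = (3153250 + 23332)*(-3000198) = 3176582*(-3000198) = -9530374963236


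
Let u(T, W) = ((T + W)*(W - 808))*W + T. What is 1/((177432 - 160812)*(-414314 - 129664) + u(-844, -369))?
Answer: -1/9567736873 ≈ -1.0452e-10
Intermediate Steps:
u(T, W) = T + W*(-808 + W)*(T + W) (u(T, W) = ((T + W)*(-808 + W))*W + T = ((-808 + W)*(T + W))*W + T = W*(-808 + W)*(T + W) + T = T + W*(-808 + W)*(T + W))
1/((177432 - 160812)*(-414314 - 129664) + u(-844, -369)) = 1/((177432 - 160812)*(-414314 - 129664) + (-844 + (-369)**3 - 808*(-369)**2 - 844*(-369)**2 - 808*(-844)*(-369))) = 1/(16620*(-543978) + (-844 - 50243409 - 808*136161 - 844*136161 - 251640288)) = 1/(-9040914360 + (-844 - 50243409 - 110018088 - 114919884 - 251640288)) = 1/(-9040914360 - 526822513) = 1/(-9567736873) = -1/9567736873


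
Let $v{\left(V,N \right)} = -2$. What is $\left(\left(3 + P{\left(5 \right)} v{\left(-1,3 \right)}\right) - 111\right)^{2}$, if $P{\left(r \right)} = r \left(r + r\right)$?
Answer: $43264$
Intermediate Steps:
$P{\left(r \right)} = 2 r^{2}$ ($P{\left(r \right)} = r 2 r = 2 r^{2}$)
$\left(\left(3 + P{\left(5 \right)} v{\left(-1,3 \right)}\right) - 111\right)^{2} = \left(\left(3 + 2 \cdot 5^{2} \left(-2\right)\right) - 111\right)^{2} = \left(\left(3 + 2 \cdot 25 \left(-2\right)\right) - 111\right)^{2} = \left(\left(3 + 50 \left(-2\right)\right) - 111\right)^{2} = \left(\left(3 - 100\right) - 111\right)^{2} = \left(-97 - 111\right)^{2} = \left(-208\right)^{2} = 43264$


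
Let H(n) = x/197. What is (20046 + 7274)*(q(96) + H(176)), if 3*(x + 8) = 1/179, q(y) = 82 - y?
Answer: -40579516120/105789 ≈ -3.8359e+5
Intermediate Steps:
x = -4295/537 (x = -8 + (⅓)/179 = -8 + (⅓)*(1/179) = -8 + 1/537 = -4295/537 ≈ -7.9981)
H(n) = -4295/105789 (H(n) = -4295/537/197 = -4295/537*1/197 = -4295/105789)
(20046 + 7274)*(q(96) + H(176)) = (20046 + 7274)*((82 - 1*96) - 4295/105789) = 27320*((82 - 96) - 4295/105789) = 27320*(-14 - 4295/105789) = 27320*(-1485341/105789) = -40579516120/105789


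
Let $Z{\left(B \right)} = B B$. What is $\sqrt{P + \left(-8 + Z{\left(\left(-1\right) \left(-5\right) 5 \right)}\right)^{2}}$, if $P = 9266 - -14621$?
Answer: $4 \sqrt{25286} \approx 636.06$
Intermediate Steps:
$Z{\left(B \right)} = B^{2}$
$P = 23887$ ($P = 9266 + 14621 = 23887$)
$\sqrt{P + \left(-8 + Z{\left(\left(-1\right) \left(-5\right) 5 \right)}\right)^{2}} = \sqrt{23887 + \left(-8 + \left(\left(-1\right) \left(-5\right) 5\right)^{2}\right)^{2}} = \sqrt{23887 + \left(-8 + \left(5 \cdot 5\right)^{2}\right)^{2}} = \sqrt{23887 + \left(-8 + 25^{2}\right)^{2}} = \sqrt{23887 + \left(-8 + 625\right)^{2}} = \sqrt{23887 + 617^{2}} = \sqrt{23887 + 380689} = \sqrt{404576} = 4 \sqrt{25286}$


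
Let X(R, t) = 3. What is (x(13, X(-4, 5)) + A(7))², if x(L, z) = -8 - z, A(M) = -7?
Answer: 324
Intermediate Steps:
(x(13, X(-4, 5)) + A(7))² = ((-8 - 1*3) - 7)² = ((-8 - 3) - 7)² = (-11 - 7)² = (-18)² = 324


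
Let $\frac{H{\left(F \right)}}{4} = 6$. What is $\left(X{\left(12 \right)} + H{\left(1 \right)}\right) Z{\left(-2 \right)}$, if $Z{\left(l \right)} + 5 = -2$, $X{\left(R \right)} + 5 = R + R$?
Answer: $-301$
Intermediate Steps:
$X{\left(R \right)} = -5 + 2 R$ ($X{\left(R \right)} = -5 + \left(R + R\right) = -5 + 2 R$)
$Z{\left(l \right)} = -7$ ($Z{\left(l \right)} = -5 - 2 = -7$)
$H{\left(F \right)} = 24$ ($H{\left(F \right)} = 4 \cdot 6 = 24$)
$\left(X{\left(12 \right)} + H{\left(1 \right)}\right) Z{\left(-2 \right)} = \left(\left(-5 + 2 \cdot 12\right) + 24\right) \left(-7\right) = \left(\left(-5 + 24\right) + 24\right) \left(-7\right) = \left(19 + 24\right) \left(-7\right) = 43 \left(-7\right) = -301$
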